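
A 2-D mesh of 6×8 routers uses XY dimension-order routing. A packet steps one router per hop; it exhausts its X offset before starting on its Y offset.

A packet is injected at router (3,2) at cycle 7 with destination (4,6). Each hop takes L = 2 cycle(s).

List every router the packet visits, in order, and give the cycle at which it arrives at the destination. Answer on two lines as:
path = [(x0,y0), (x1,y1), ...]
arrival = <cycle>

t=7: at (3,2)
t=9: at (4,2) after E
t=11: at (4,3) after N
t=13: at (4,4) after N
t=15: at (4,5) after N
t=17: at (4,6) after N

path = [(3,2), (4,2), (4,3), (4,4), (4,5), (4,6)]
arrival = 17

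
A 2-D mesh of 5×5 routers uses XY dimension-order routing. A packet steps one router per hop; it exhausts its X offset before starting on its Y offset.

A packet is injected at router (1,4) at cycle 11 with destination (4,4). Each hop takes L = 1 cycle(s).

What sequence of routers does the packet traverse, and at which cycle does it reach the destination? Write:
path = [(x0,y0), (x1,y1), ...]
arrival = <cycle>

src (1,4)  cyc=11
E→(2,4)  cyc=12
E→(3,4)  cyc=13
E→(4,4)  cyc=14

path = [(1,4), (2,4), (3,4), (4,4)]
arrival = 14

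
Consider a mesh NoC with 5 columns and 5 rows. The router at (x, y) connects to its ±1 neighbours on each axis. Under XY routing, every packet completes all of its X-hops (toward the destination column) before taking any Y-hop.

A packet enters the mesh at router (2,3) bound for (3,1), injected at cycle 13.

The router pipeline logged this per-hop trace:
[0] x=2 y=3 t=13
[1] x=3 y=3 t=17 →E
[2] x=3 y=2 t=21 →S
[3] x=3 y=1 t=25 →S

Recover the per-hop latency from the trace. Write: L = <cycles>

Δcyc across hop 0→1: 17 − 13 = 4.
Per-hop latency L = Δcyc = 4.

L = 4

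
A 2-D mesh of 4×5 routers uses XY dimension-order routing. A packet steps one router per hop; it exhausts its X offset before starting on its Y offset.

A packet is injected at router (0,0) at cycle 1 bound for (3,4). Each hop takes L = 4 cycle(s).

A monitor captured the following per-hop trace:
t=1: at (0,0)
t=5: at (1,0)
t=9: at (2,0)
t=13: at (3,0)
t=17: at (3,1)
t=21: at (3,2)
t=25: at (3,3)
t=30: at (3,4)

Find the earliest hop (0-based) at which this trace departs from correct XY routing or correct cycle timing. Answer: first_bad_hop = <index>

[1] (+1,+0) / 4c ⇒ ok
[2] (+1,+0) / 4c ⇒ ok
[3] (+1,+0) / 4c ⇒ ok
[4] (+0,+1) / 4c ⇒ ok
[5] (+0,+1) / 4c ⇒ ok
[6] (+0,+1) / 4c ⇒ ok
[7] (+0,+1) / 5c ⇒ BAD: Δcyc=5≠L

first_bad_hop = 7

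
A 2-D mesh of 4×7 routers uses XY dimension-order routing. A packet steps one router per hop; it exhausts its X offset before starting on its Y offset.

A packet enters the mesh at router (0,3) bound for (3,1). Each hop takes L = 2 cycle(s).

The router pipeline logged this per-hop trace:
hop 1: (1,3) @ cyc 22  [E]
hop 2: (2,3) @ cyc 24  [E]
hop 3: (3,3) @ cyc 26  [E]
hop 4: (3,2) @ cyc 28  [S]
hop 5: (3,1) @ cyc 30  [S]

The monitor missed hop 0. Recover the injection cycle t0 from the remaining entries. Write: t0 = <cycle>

At hop 1 the cycle is 22; in general cyc_k = t0 + kL.
So t0 = 22 − 1·2 = 20.

t0 = 20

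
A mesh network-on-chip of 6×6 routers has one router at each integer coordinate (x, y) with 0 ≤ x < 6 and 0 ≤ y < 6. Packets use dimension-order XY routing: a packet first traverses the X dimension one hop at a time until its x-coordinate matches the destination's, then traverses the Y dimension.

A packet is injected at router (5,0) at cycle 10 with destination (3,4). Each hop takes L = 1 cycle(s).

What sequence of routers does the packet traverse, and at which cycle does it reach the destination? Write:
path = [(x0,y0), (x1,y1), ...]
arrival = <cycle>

path = [(5,0), (4,0), (3,0), (3,1), (3,2), (3,3), (3,4)]
arrival = 16

#0 — 5,0 | c10
#1 — 4,0 | c11 | W
#2 — 3,0 | c12 | W
#3 — 3,1 | c13 | N
#4 — 3,2 | c14 | N
#5 — 3,3 | c15 | N
#6 — 3,4 | c16 | N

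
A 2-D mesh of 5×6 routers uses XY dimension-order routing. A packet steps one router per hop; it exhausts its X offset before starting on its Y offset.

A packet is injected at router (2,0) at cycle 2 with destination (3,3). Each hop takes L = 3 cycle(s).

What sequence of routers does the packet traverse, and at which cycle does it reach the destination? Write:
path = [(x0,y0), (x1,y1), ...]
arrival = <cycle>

path = [(2,0), (3,0), (3,1), (3,2), (3,3)]
arrival = 14

hop 0: (2,0) @ cyc 2
hop 1: (3,0) @ cyc 5  [E]
hop 2: (3,1) @ cyc 8  [N]
hop 3: (3,2) @ cyc 11  [N]
hop 4: (3,3) @ cyc 14  [N]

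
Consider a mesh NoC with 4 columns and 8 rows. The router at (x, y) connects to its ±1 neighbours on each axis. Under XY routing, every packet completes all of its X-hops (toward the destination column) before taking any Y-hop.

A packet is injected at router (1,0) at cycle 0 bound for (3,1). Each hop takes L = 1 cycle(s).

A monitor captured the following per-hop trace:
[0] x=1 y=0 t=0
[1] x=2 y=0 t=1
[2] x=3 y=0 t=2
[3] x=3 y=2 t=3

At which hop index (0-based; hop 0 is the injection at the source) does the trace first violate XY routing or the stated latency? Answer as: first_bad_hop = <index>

check 1→ d=(1,0) cyc+1: ok
check 2→ d=(1,0) cyc+1: ok
check 3→ d=(0,2) cyc+1: BAD: non-unit step

first_bad_hop = 3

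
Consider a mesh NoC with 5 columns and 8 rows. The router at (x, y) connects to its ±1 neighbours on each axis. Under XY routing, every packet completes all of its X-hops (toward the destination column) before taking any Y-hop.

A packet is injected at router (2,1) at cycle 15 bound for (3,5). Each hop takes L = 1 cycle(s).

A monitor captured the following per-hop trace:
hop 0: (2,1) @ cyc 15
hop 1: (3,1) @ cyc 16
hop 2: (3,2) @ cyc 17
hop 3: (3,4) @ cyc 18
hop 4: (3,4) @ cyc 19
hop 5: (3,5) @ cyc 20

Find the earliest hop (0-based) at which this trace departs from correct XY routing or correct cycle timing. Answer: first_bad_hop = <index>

[1] (+1,+0) / 1c ⇒ ok
[2] (+0,+1) / 1c ⇒ ok
[3] (+0,+2) / 1c ⇒ BAD: non-unit step

first_bad_hop = 3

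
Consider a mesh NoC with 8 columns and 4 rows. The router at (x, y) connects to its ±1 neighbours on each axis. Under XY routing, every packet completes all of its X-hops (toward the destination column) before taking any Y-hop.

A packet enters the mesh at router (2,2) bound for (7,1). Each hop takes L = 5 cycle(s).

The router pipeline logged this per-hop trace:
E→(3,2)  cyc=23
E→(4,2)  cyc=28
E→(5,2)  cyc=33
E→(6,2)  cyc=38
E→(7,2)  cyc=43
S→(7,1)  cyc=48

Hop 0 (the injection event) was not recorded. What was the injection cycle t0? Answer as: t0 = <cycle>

cyc[1] = 23 and cyc[k] = t0 + k·L for every k.
Therefore t0 = 23 − L = 18.

t0 = 18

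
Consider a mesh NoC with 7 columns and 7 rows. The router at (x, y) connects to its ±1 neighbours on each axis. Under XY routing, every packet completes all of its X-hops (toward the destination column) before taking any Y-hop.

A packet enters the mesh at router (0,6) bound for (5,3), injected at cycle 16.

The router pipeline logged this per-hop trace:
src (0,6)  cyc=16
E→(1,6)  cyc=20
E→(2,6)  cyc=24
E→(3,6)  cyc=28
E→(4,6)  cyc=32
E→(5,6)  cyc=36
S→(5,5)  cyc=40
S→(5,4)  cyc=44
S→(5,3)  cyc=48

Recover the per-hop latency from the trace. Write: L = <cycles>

Between hops 0 and 1 the cycle counter advances 20 − 16 = 4.
Each hop adds L, hence L = 4.

L = 4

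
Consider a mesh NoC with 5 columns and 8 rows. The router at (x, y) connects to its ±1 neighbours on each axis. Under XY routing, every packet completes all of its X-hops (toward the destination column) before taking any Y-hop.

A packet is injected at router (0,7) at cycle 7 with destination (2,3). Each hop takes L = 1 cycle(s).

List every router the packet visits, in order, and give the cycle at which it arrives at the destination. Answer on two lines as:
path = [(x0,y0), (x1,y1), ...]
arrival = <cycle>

src (0,7)  cyc=7
E→(1,7)  cyc=8
E→(2,7)  cyc=9
S→(2,6)  cyc=10
S→(2,5)  cyc=11
S→(2,4)  cyc=12
S→(2,3)  cyc=13

path = [(0,7), (1,7), (2,7), (2,6), (2,5), (2,4), (2,3)]
arrival = 13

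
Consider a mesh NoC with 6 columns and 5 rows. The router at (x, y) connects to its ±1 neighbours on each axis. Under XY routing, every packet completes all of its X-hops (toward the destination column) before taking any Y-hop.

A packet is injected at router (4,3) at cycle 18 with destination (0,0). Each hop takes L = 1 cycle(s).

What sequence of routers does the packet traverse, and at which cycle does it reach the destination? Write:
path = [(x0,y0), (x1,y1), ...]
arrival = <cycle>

path = [(4,3), (3,3), (2,3), (1,3), (0,3), (0,2), (0,1), (0,0)]
arrival = 25

#0 — 4,3 | c18
#1 — 3,3 | c19 | W
#2 — 2,3 | c20 | W
#3 — 1,3 | c21 | W
#4 — 0,3 | c22 | W
#5 — 0,2 | c23 | S
#6 — 0,1 | c24 | S
#7 — 0,0 | c25 | S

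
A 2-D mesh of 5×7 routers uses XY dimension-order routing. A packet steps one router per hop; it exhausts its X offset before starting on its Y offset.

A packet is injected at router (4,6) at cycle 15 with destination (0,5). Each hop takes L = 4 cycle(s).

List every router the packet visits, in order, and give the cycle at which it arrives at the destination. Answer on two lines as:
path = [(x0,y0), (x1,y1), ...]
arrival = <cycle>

path = [(4,6), (3,6), (2,6), (1,6), (0,6), (0,5)]
arrival = 35

hop 0: (4,6) @ cyc 15
hop 1: (3,6) @ cyc 19  [W]
hop 2: (2,6) @ cyc 23  [W]
hop 3: (1,6) @ cyc 27  [W]
hop 4: (0,6) @ cyc 31  [W]
hop 5: (0,5) @ cyc 35  [S]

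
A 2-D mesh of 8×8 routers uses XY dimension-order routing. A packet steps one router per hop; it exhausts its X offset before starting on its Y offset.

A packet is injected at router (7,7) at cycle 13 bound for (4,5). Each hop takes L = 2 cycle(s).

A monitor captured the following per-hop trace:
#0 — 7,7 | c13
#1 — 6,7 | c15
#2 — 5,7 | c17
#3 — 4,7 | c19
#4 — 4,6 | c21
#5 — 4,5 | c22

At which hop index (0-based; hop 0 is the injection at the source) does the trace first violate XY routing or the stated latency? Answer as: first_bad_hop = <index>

first_bad_hop = 5

hop 1: step (-1,+0), +2 cyc — ok
hop 2: step (-1,+0), +2 cyc — ok
hop 3: step (-1,+0), +2 cyc — ok
hop 4: step (+0,-1), +2 cyc — ok
hop 5: step (+0,-1), +1 cyc — BAD: Δcyc=1≠L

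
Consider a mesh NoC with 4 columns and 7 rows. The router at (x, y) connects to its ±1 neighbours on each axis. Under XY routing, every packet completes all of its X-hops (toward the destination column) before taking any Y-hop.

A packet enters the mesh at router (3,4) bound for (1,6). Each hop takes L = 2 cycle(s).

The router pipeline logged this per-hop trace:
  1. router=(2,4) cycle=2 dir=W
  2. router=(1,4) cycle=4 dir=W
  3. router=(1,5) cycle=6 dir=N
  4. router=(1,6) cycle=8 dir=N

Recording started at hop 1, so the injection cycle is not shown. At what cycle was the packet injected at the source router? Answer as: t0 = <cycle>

The first recorded entry is hop 1 at cycle 2.
Therefore t0 = 2 − L = 0.

t0 = 0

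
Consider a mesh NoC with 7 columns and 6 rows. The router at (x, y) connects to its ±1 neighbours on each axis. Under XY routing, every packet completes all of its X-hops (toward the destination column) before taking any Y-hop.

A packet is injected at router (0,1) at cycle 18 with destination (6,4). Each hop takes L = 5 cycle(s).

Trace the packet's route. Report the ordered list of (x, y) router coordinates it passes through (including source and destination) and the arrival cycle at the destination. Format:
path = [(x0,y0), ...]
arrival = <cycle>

  0. router=(0,1) cycle=18 (inject)
  1. router=(1,1) cycle=23 dir=E
  2. router=(2,1) cycle=28 dir=E
  3. router=(3,1) cycle=33 dir=E
  4. router=(4,1) cycle=38 dir=E
  5. router=(5,1) cycle=43 dir=E
  6. router=(6,1) cycle=48 dir=E
  7. router=(6,2) cycle=53 dir=N
  8. router=(6,3) cycle=58 dir=N
  9. router=(6,4) cycle=63 dir=N

path = [(0,1), (1,1), (2,1), (3,1), (4,1), (5,1), (6,1), (6,2), (6,3), (6,4)]
arrival = 63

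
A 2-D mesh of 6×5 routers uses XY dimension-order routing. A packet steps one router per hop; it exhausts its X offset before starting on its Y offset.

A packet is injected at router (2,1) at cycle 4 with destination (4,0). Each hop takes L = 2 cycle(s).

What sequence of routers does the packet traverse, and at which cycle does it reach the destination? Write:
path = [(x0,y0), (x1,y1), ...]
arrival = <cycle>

  0. router=(2,1) cycle=4 (inject)
  1. router=(3,1) cycle=6 dir=E
  2. router=(4,1) cycle=8 dir=E
  3. router=(4,0) cycle=10 dir=S

path = [(2,1), (3,1), (4,1), (4,0)]
arrival = 10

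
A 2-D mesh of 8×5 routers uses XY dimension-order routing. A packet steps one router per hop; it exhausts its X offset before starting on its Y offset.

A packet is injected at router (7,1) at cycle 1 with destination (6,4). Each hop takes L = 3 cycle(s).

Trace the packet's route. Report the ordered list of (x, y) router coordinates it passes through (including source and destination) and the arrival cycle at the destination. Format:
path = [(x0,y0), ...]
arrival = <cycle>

#0 — 7,1 | c1
#1 — 6,1 | c4 | W
#2 — 6,2 | c7 | N
#3 — 6,3 | c10 | N
#4 — 6,4 | c13 | N

path = [(7,1), (6,1), (6,2), (6,3), (6,4)]
arrival = 13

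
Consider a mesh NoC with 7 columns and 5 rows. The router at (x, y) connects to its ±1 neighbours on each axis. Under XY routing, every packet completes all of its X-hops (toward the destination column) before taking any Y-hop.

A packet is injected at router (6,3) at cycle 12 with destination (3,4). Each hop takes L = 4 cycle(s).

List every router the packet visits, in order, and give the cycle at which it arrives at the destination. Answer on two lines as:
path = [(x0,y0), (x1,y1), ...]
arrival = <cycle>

path = [(6,3), (5,3), (4,3), (3,3), (3,4)]
arrival = 28

hop 0: (6,3) @ cyc 12
hop 1: (5,3) @ cyc 16  [W]
hop 2: (4,3) @ cyc 20  [W]
hop 3: (3,3) @ cyc 24  [W]
hop 4: (3,4) @ cyc 28  [N]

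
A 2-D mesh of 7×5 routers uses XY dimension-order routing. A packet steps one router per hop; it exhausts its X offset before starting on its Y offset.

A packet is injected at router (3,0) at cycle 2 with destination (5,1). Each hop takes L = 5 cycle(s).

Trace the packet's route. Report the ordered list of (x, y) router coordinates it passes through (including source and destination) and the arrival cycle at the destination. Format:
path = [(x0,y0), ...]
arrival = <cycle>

t=2: at (3,0)
t=7: at (4,0) after E
t=12: at (5,0) after E
t=17: at (5,1) after N

path = [(3,0), (4,0), (5,0), (5,1)]
arrival = 17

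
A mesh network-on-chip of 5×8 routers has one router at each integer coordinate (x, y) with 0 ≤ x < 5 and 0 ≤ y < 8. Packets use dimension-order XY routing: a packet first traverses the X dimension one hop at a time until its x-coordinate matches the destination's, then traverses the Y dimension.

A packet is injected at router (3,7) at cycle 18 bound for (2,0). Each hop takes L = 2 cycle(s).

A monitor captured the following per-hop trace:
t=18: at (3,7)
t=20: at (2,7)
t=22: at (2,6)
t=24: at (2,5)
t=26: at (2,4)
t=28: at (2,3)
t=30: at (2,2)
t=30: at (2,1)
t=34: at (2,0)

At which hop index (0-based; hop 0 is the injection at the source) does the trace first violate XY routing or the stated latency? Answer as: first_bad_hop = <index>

first_bad_hop = 7

hop 1: step (-1,+0), +2 cyc — ok
hop 2: step (+0,-1), +2 cyc — ok
hop 3: step (+0,-1), +2 cyc — ok
hop 4: step (+0,-1), +2 cyc — ok
hop 5: step (+0,-1), +2 cyc — ok
hop 6: step (+0,-1), +2 cyc — ok
hop 7: step (+0,-1), +0 cyc — BAD: Δcyc=0≠L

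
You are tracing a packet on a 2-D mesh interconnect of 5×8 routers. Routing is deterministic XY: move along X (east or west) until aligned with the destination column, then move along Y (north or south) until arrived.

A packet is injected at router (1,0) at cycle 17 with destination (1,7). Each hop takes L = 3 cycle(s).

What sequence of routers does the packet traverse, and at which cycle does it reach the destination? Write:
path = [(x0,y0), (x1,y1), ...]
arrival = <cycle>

path = [(1,0), (1,1), (1,2), (1,3), (1,4), (1,5), (1,6), (1,7)]
arrival = 38

  0. router=(1,0) cycle=17 (inject)
  1. router=(1,1) cycle=20 dir=N
  2. router=(1,2) cycle=23 dir=N
  3. router=(1,3) cycle=26 dir=N
  4. router=(1,4) cycle=29 dir=N
  5. router=(1,5) cycle=32 dir=N
  6. router=(1,6) cycle=35 dir=N
  7. router=(1,7) cycle=38 dir=N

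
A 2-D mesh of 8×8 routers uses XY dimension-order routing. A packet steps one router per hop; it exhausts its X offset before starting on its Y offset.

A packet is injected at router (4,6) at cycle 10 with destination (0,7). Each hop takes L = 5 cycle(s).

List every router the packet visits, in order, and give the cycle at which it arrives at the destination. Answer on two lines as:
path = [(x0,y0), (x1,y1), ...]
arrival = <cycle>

hop 0: (4,6) @ cyc 10
hop 1: (3,6) @ cyc 15  [W]
hop 2: (2,6) @ cyc 20  [W]
hop 3: (1,6) @ cyc 25  [W]
hop 4: (0,6) @ cyc 30  [W]
hop 5: (0,7) @ cyc 35  [N]

path = [(4,6), (3,6), (2,6), (1,6), (0,6), (0,7)]
arrival = 35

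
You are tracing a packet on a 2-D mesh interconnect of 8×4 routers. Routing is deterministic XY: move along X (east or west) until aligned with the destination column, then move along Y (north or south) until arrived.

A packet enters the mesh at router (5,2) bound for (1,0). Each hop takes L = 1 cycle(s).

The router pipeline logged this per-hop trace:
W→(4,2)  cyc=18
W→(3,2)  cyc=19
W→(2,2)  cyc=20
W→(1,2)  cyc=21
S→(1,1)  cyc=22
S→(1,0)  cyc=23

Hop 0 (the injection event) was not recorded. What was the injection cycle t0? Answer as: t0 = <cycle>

At hop 1 the cycle is 18; in general cyc_k = t0 + kL.
Therefore t0 = 18 − L = 17.

t0 = 17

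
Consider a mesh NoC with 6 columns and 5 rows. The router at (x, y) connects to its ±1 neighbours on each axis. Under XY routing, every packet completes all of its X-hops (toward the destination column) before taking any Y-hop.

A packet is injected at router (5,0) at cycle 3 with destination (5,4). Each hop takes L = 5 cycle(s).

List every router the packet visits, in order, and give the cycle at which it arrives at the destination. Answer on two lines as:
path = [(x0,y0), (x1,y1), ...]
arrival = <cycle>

path = [(5,0), (5,1), (5,2), (5,3), (5,4)]
arrival = 23

t=3: at (5,0)
t=8: at (5,1) after N
t=13: at (5,2) after N
t=18: at (5,3) after N
t=23: at (5,4) after N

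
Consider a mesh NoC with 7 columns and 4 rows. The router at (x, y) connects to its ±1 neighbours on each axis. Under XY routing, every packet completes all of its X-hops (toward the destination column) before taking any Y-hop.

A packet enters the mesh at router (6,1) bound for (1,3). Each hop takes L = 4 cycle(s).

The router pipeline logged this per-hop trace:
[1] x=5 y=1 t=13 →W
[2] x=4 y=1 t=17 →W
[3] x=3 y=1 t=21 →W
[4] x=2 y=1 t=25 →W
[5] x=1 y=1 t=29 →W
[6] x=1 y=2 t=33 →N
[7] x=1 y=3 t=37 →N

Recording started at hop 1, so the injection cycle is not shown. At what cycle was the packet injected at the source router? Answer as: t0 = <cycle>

t0 = 9

cyc[1] = 13 and cyc[k] = t0 + k·L for every k.
So t0 = 13 − 1·4 = 9.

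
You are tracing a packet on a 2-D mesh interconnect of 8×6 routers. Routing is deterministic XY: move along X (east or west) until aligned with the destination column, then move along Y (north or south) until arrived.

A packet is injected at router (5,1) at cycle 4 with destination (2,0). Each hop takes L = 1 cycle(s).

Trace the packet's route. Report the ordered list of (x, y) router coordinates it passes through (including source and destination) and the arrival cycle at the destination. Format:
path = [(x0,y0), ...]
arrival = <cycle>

t=4: at (5,1)
t=5: at (4,1) after W
t=6: at (3,1) after W
t=7: at (2,1) after W
t=8: at (2,0) after S

path = [(5,1), (4,1), (3,1), (2,1), (2,0)]
arrival = 8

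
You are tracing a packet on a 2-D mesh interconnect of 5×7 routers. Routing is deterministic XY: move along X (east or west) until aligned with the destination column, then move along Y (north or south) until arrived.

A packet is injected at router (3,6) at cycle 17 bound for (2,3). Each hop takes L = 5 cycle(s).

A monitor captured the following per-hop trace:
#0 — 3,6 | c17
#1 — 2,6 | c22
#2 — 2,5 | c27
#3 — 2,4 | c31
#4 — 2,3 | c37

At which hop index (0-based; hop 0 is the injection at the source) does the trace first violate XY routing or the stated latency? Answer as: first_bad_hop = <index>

first_bad_hop = 3

hop 1: step (-1,+0), +5 cyc — ok
hop 2: step (+0,-1), +5 cyc — ok
hop 3: step (+0,-1), +4 cyc — BAD: Δcyc=4≠L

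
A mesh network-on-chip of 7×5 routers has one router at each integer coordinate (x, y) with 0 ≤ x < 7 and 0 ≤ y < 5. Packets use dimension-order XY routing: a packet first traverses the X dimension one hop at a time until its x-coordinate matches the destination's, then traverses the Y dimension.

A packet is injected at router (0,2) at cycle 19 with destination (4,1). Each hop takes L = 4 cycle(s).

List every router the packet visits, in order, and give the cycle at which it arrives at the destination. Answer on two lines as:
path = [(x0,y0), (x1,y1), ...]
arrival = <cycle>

[0] x=0 y=2 t=19
[1] x=1 y=2 t=23 →E
[2] x=2 y=2 t=27 →E
[3] x=3 y=2 t=31 →E
[4] x=4 y=2 t=35 →E
[5] x=4 y=1 t=39 →S

path = [(0,2), (1,2), (2,2), (3,2), (4,2), (4,1)]
arrival = 39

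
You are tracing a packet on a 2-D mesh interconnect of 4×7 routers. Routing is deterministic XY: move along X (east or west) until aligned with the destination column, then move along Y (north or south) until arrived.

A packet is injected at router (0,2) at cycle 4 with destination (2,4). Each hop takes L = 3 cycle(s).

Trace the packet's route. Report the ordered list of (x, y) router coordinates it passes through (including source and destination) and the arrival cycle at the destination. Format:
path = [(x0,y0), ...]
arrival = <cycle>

[0] x=0 y=2 t=4
[1] x=1 y=2 t=7 →E
[2] x=2 y=2 t=10 →E
[3] x=2 y=3 t=13 →N
[4] x=2 y=4 t=16 →N

path = [(0,2), (1,2), (2,2), (2,3), (2,4)]
arrival = 16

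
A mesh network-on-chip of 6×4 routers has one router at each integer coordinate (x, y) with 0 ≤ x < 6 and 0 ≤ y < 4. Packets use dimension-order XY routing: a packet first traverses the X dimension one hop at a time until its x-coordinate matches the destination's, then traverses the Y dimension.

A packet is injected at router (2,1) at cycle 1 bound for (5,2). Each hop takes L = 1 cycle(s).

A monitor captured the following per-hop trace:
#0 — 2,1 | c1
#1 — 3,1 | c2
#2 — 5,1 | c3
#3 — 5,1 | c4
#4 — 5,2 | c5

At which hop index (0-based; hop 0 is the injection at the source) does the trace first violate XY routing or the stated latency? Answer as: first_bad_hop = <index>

check 1→ d=(1,0) cyc+1: ok
check 2→ d=(2,0) cyc+1: BAD: non-unit step

first_bad_hop = 2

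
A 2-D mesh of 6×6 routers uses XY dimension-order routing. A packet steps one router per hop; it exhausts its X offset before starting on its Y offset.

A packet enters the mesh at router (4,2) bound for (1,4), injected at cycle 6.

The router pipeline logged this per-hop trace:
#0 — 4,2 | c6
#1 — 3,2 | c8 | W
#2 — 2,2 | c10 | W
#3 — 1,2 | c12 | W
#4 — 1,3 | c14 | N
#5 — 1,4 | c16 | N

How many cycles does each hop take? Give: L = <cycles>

Δcyc across hop 0→1: 8 − 6 = 2.
Per-hop latency L = Δcyc = 2.

L = 2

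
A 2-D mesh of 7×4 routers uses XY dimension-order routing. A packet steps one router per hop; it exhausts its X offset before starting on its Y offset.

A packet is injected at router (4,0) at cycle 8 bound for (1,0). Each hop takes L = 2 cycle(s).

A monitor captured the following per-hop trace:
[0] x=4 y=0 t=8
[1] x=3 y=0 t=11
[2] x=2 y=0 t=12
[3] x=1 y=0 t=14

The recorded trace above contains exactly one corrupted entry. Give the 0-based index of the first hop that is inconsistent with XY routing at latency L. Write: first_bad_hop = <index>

hop 1: step (-1,+0), +3 cyc — BAD: Δcyc=3≠L

first_bad_hop = 1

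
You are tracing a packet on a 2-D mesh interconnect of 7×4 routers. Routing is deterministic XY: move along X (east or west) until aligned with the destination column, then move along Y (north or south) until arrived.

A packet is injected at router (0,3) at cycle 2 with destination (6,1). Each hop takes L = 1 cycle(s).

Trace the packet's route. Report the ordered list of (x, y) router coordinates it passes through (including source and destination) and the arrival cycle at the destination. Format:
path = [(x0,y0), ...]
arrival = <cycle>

path = [(0,3), (1,3), (2,3), (3,3), (4,3), (5,3), (6,3), (6,2), (6,1)]
arrival = 10

#0 — 0,3 | c2
#1 — 1,3 | c3 | E
#2 — 2,3 | c4 | E
#3 — 3,3 | c5 | E
#4 — 4,3 | c6 | E
#5 — 5,3 | c7 | E
#6 — 6,3 | c8 | E
#7 — 6,2 | c9 | S
#8 — 6,1 | c10 | S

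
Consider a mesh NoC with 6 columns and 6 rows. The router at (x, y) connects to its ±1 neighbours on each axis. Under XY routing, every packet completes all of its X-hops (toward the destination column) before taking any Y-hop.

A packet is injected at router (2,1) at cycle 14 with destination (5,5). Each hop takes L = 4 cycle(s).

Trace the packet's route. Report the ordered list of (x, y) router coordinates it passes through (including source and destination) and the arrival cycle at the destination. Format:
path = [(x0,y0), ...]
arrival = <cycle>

path = [(2,1), (3,1), (4,1), (5,1), (5,2), (5,3), (5,4), (5,5)]
arrival = 42

  0. router=(2,1) cycle=14 (inject)
  1. router=(3,1) cycle=18 dir=E
  2. router=(4,1) cycle=22 dir=E
  3. router=(5,1) cycle=26 dir=E
  4. router=(5,2) cycle=30 dir=N
  5. router=(5,3) cycle=34 dir=N
  6. router=(5,4) cycle=38 dir=N
  7. router=(5,5) cycle=42 dir=N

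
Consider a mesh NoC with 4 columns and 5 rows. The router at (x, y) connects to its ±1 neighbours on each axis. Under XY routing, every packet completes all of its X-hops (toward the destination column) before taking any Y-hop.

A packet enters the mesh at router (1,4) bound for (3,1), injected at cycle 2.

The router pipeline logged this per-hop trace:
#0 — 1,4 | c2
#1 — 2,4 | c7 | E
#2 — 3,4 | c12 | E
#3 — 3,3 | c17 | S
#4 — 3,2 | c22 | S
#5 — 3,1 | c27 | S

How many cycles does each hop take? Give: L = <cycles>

L = 5

From hop 0 (2) to hop 1 (7): +5 cycles.
That increment is L by definition: L = 5.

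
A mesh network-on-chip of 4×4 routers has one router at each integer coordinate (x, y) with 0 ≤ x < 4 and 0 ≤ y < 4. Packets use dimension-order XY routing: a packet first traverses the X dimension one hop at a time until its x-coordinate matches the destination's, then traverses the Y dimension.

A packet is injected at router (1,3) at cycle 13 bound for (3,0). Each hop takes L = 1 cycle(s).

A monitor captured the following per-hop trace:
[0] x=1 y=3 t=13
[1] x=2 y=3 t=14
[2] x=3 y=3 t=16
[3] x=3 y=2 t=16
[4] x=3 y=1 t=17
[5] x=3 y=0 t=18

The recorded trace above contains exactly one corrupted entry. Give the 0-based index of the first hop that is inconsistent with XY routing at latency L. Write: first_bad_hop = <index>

first_bad_hop = 2

[1] (+1,+0) / 1c ⇒ ok
[2] (+1,+0) / 2c ⇒ BAD: Δcyc=2≠L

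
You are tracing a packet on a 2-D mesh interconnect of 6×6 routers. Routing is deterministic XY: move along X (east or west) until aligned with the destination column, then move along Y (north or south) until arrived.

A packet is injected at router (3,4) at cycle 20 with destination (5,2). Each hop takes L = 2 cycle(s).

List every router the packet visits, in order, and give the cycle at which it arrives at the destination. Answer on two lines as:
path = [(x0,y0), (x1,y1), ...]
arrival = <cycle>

path = [(3,4), (4,4), (5,4), (5,3), (5,2)]
arrival = 28

src (3,4)  cyc=20
E→(4,4)  cyc=22
E→(5,4)  cyc=24
S→(5,3)  cyc=26
S→(5,2)  cyc=28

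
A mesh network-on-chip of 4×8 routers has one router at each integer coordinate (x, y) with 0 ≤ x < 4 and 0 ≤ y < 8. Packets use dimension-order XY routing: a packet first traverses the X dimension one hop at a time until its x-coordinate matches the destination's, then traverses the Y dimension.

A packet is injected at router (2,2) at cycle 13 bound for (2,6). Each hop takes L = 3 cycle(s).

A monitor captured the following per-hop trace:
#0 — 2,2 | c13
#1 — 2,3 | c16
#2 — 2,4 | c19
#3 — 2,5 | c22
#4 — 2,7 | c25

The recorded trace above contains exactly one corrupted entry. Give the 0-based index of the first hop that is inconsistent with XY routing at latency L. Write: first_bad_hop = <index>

[1] (+0,+1) / 3c ⇒ ok
[2] (+0,+1) / 3c ⇒ ok
[3] (+0,+1) / 3c ⇒ ok
[4] (+0,+2) / 3c ⇒ BAD: non-unit step

first_bad_hop = 4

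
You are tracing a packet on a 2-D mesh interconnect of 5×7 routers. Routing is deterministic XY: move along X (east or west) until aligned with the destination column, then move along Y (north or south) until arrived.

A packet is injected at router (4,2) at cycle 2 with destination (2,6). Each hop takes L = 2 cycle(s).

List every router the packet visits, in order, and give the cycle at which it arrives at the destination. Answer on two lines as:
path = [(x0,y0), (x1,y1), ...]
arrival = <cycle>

path = [(4,2), (3,2), (2,2), (2,3), (2,4), (2,5), (2,6)]
arrival = 14

[0] x=4 y=2 t=2
[1] x=3 y=2 t=4 →W
[2] x=2 y=2 t=6 →W
[3] x=2 y=3 t=8 →N
[4] x=2 y=4 t=10 →N
[5] x=2 y=5 t=12 →N
[6] x=2 y=6 t=14 →N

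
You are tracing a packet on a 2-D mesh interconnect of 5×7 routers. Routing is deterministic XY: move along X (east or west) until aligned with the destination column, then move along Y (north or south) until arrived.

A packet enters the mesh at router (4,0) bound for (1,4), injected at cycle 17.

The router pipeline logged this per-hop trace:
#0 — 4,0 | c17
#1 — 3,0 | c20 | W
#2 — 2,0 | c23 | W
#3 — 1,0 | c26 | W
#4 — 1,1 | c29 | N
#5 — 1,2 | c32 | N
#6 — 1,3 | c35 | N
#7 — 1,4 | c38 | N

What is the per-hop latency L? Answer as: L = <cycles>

L = 3

From hop 0 (17) to hop 1 (20): +3 cycles.
Per-hop latency L = Δcyc = 3.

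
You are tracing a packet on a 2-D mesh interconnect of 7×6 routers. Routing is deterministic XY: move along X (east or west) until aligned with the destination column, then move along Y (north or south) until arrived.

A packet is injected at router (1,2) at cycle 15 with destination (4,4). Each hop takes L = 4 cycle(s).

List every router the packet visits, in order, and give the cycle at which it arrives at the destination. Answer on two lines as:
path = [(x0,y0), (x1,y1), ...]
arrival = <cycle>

path = [(1,2), (2,2), (3,2), (4,2), (4,3), (4,4)]
arrival = 35

src (1,2)  cyc=15
E→(2,2)  cyc=19
E→(3,2)  cyc=23
E→(4,2)  cyc=27
N→(4,3)  cyc=31
N→(4,4)  cyc=35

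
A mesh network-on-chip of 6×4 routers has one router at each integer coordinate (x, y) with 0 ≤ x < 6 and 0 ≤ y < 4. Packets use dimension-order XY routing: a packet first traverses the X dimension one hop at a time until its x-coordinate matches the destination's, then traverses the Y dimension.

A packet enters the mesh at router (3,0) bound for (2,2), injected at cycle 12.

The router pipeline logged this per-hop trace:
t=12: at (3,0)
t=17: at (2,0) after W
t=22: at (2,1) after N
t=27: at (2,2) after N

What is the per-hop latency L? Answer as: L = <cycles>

L = 5

cyc[1] − cyc[0] = 17 − 12 = 5.
One hop costs L cycles, so L = 5.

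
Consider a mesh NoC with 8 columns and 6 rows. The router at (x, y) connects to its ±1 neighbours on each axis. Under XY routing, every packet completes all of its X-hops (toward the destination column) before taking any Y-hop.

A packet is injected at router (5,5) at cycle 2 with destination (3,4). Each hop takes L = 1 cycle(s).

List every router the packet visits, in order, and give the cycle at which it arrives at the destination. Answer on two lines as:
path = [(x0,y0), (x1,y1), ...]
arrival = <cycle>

#0 — 5,5 | c2
#1 — 4,5 | c3 | W
#2 — 3,5 | c4 | W
#3 — 3,4 | c5 | S

path = [(5,5), (4,5), (3,5), (3,4)]
arrival = 5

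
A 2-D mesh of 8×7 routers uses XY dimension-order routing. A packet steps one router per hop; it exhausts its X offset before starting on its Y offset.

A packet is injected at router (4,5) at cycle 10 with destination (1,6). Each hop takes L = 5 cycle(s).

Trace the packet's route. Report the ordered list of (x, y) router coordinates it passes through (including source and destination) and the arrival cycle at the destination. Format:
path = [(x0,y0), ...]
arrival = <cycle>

path = [(4,5), (3,5), (2,5), (1,5), (1,6)]
arrival = 30

src (4,5)  cyc=10
W→(3,5)  cyc=15
W→(2,5)  cyc=20
W→(1,5)  cyc=25
N→(1,6)  cyc=30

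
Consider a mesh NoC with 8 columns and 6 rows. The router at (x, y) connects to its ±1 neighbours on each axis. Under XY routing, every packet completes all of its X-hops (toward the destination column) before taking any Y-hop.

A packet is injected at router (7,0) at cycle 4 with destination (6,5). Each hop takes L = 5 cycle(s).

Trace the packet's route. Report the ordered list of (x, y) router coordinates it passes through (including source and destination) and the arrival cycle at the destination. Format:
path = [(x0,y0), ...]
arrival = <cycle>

t=4: at (7,0)
t=9: at (6,0) after W
t=14: at (6,1) after N
t=19: at (6,2) after N
t=24: at (6,3) after N
t=29: at (6,4) after N
t=34: at (6,5) after N

path = [(7,0), (6,0), (6,1), (6,2), (6,3), (6,4), (6,5)]
arrival = 34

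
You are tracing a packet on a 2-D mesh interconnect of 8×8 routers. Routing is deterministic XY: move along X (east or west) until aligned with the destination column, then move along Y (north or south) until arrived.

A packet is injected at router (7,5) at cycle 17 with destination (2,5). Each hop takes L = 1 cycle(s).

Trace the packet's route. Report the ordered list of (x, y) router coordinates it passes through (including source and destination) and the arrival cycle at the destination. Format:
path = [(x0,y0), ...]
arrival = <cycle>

hop 0: (7,5) @ cyc 17
hop 1: (6,5) @ cyc 18  [W]
hop 2: (5,5) @ cyc 19  [W]
hop 3: (4,5) @ cyc 20  [W]
hop 4: (3,5) @ cyc 21  [W]
hop 5: (2,5) @ cyc 22  [W]

path = [(7,5), (6,5), (5,5), (4,5), (3,5), (2,5)]
arrival = 22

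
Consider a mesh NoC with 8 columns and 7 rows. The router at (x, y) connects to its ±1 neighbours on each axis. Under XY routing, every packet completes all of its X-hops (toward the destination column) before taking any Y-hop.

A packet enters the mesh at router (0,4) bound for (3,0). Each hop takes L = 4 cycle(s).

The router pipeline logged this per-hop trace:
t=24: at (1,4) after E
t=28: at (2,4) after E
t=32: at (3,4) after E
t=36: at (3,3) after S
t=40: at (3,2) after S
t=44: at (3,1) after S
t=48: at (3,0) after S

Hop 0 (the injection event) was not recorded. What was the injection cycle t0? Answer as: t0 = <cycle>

The first recorded entry is hop 1 at cycle 24.
t0 = cyc[1] − L = 24 − 4 = 20.

t0 = 20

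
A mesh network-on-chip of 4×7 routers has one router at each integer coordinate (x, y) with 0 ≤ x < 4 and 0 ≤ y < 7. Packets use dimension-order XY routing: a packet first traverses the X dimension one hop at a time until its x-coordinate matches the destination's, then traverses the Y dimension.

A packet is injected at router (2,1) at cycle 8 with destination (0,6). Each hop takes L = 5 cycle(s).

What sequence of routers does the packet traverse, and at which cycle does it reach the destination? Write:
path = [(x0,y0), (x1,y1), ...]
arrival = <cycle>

  0. router=(2,1) cycle=8 (inject)
  1. router=(1,1) cycle=13 dir=W
  2. router=(0,1) cycle=18 dir=W
  3. router=(0,2) cycle=23 dir=N
  4. router=(0,3) cycle=28 dir=N
  5. router=(0,4) cycle=33 dir=N
  6. router=(0,5) cycle=38 dir=N
  7. router=(0,6) cycle=43 dir=N

path = [(2,1), (1,1), (0,1), (0,2), (0,3), (0,4), (0,5), (0,6)]
arrival = 43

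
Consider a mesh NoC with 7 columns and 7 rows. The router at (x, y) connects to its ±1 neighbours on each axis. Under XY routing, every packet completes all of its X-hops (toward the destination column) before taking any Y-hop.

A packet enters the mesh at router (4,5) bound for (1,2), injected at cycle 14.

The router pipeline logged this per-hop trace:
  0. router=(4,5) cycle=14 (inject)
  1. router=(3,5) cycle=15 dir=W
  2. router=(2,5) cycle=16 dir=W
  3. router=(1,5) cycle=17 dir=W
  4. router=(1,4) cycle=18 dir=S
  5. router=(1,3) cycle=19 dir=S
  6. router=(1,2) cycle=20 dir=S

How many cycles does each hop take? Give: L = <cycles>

cyc[1] − cyc[0] = 15 − 14 = 1.
That increment is L by definition: L = 1.

L = 1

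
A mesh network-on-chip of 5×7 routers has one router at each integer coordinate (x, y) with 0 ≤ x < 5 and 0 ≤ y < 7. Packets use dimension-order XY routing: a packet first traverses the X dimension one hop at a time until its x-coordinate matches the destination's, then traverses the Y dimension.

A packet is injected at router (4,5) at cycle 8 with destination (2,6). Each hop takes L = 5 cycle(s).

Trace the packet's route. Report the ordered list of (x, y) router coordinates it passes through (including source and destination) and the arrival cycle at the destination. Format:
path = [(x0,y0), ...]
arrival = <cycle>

hop 0: (4,5) @ cyc 8
hop 1: (3,5) @ cyc 13  [W]
hop 2: (2,5) @ cyc 18  [W]
hop 3: (2,6) @ cyc 23  [N]

path = [(4,5), (3,5), (2,5), (2,6)]
arrival = 23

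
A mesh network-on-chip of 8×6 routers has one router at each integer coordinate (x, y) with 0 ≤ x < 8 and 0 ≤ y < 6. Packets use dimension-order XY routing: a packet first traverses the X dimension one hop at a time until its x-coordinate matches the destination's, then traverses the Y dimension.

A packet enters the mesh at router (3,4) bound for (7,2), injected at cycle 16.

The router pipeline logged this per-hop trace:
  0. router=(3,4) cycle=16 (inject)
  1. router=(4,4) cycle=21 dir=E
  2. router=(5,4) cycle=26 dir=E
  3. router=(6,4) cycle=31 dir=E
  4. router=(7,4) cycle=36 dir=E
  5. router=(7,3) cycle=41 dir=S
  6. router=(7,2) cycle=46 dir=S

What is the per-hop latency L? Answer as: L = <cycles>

L = 5

cyc[1] − cyc[0] = 21 − 16 = 5.
That increment is L by definition: L = 5.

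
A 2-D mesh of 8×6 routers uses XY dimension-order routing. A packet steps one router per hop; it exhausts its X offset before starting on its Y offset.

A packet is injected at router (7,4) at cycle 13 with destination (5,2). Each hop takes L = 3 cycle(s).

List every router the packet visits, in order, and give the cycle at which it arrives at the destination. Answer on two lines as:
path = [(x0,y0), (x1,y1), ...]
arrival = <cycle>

src (7,4)  cyc=13
W→(6,4)  cyc=16
W→(5,4)  cyc=19
S→(5,3)  cyc=22
S→(5,2)  cyc=25

path = [(7,4), (6,4), (5,4), (5,3), (5,2)]
arrival = 25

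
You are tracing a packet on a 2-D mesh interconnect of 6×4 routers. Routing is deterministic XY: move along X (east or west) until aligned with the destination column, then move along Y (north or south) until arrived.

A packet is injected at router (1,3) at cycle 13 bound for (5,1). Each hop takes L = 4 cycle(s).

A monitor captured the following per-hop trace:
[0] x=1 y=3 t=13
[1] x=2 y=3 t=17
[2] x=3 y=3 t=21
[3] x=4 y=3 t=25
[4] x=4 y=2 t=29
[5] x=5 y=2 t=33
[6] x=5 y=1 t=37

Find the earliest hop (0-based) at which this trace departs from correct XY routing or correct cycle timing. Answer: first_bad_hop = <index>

first_bad_hop = 4

[1] (+1,+0) / 4c ⇒ ok
[2] (+1,+0) / 4c ⇒ ok
[3] (+1,+0) / 4c ⇒ ok
[4] (+0,-1) / 4c ⇒ BAD: Y-move but x=4≠5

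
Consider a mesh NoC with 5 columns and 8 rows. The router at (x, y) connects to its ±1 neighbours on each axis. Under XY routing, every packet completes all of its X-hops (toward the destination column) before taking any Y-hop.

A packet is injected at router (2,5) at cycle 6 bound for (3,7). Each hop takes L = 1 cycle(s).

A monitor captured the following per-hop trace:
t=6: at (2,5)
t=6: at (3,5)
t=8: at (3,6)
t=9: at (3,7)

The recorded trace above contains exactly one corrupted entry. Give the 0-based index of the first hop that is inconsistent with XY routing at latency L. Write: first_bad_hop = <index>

first_bad_hop = 1

hop 1: step (+1,+0), +0 cyc — BAD: Δcyc=0≠L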